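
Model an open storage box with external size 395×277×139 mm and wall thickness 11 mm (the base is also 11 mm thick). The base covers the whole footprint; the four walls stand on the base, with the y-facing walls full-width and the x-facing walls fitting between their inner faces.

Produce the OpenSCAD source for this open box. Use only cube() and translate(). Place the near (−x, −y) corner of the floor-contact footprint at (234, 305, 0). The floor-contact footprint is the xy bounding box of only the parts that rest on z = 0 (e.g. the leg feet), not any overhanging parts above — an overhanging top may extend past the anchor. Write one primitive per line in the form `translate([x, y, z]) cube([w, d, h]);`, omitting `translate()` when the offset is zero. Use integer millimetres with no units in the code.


translate([234, 305, 0]) cube([395, 277, 11]);
translate([234, 305, 11]) cube([395, 11, 128]);
translate([234, 571, 11]) cube([395, 11, 128]);
translate([234, 316, 11]) cube([11, 255, 128]);
translate([618, 316, 11]) cube([11, 255, 128]);


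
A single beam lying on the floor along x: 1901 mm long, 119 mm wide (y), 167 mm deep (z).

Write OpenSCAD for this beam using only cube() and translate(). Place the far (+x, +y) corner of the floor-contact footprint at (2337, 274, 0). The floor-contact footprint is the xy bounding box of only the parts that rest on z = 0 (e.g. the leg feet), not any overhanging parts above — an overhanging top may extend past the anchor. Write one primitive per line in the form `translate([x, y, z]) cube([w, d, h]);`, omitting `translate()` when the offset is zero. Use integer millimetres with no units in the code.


translate([436, 155, 0]) cube([1901, 119, 167]);


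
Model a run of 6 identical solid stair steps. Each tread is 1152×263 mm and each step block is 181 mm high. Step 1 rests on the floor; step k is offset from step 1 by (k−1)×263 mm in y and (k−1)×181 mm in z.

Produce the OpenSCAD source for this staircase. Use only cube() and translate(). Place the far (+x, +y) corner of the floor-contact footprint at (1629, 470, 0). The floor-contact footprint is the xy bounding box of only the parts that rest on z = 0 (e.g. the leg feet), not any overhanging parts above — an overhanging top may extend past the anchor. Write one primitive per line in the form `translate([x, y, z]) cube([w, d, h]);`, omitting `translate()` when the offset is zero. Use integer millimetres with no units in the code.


translate([477, 207, 0]) cube([1152, 263, 181]);
translate([477, 470, 181]) cube([1152, 263, 181]);
translate([477, 733, 362]) cube([1152, 263, 181]);
translate([477, 996, 543]) cube([1152, 263, 181]);
translate([477, 1259, 724]) cube([1152, 263, 181]);
translate([477, 1522, 905]) cube([1152, 263, 181]);


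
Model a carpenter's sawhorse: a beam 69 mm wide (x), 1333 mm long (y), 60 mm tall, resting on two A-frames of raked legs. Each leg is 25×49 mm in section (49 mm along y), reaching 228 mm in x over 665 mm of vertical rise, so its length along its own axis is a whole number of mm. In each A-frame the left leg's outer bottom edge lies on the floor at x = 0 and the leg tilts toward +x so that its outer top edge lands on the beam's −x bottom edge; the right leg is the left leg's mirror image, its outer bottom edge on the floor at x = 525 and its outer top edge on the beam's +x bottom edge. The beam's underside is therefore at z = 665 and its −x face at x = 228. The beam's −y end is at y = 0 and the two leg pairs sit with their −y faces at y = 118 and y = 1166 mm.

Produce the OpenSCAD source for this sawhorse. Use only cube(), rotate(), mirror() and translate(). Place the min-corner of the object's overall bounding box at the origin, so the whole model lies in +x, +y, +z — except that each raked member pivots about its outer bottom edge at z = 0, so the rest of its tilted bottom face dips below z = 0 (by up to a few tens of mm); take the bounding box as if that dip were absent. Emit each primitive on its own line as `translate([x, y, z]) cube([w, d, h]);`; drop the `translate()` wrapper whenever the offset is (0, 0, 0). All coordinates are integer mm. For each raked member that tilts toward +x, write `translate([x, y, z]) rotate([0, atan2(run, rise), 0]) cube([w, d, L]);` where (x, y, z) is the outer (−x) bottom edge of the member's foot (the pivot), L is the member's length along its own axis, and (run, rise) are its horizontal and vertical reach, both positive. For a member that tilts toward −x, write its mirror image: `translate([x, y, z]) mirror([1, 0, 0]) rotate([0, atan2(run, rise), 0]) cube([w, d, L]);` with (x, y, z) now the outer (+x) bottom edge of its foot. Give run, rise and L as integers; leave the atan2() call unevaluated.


translate([228, 0, 665]) cube([69, 1333, 60]);
translate([0, 118, 0]) rotate([0, atan2(228, 665), 0]) cube([25, 49, 703]);
translate([525, 118, 0]) mirror([1, 0, 0]) rotate([0, atan2(228, 665), 0]) cube([25, 49, 703]);
translate([0, 1166, 0]) rotate([0, atan2(228, 665), 0]) cube([25, 49, 703]);
translate([525, 1166, 0]) mirror([1, 0, 0]) rotate([0, atan2(228, 665), 0]) cube([25, 49, 703]);


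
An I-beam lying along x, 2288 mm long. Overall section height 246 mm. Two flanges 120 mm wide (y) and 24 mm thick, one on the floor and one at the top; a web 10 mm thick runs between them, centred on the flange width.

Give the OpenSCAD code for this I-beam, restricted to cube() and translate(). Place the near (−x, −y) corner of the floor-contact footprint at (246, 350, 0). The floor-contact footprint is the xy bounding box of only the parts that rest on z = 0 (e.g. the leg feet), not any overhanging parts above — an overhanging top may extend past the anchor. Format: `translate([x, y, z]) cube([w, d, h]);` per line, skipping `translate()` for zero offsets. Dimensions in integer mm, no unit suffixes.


translate([246, 350, 0]) cube([2288, 120, 24]);
translate([246, 405, 24]) cube([2288, 10, 198]);
translate([246, 350, 222]) cube([2288, 120, 24]);


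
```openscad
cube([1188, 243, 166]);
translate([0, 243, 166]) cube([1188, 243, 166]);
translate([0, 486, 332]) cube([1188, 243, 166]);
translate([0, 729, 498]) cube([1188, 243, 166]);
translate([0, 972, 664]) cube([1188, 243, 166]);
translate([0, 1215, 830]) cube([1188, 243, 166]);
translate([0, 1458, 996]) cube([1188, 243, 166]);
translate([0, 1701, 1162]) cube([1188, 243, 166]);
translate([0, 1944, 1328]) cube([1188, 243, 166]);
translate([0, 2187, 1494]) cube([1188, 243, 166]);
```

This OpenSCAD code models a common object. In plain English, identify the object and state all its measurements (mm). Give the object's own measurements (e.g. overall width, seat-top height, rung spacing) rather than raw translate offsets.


A straight staircase of 10 solid steps. Each step is 1188 mm wide (x), 243 mm deep (y, the going) and 166 mm tall (the rise). The first step rests on the floor; each subsequent step sits one going further in +y and one rise higher in +z, directly behind and above the previous step with no overlap.


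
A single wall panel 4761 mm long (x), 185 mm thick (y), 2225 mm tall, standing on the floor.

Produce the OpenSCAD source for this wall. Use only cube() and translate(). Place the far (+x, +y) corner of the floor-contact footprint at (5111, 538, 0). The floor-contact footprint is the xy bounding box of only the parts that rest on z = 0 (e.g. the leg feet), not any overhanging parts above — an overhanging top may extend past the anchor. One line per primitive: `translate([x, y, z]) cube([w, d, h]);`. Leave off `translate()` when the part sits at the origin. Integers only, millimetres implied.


translate([350, 353, 0]) cube([4761, 185, 2225]);


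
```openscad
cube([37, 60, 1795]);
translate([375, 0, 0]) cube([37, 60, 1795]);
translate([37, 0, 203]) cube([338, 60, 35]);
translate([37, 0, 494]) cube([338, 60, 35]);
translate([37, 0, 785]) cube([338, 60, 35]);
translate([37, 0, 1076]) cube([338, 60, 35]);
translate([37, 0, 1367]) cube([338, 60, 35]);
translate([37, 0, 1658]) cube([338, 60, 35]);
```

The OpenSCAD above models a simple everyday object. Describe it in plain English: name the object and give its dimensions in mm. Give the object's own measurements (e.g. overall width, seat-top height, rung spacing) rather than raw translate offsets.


A straight ladder. Two 37×60 mm vertical rails, 1795 mm tall, stand 412 mm apart (outside-to-outside) with their front faces coplanar on the −y side. 6 rungs, each 60 mm deep and 35 mm tall, span between the inner faces of the rails, front faces flush with the rails. The lowest rung's underside is at z = 203 mm and rungs are spaced 291 mm apart (underside to underside).


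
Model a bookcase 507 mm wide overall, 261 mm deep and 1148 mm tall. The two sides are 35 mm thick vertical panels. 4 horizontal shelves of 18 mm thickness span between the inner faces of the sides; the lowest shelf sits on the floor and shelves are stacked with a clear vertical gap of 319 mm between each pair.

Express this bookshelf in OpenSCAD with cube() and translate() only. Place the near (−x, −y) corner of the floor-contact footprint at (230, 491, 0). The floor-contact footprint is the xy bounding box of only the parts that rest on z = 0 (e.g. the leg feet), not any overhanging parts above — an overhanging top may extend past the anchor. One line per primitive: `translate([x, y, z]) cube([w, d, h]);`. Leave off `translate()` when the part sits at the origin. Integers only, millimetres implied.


translate([230, 491, 0]) cube([35, 261, 1148]);
translate([702, 491, 0]) cube([35, 261, 1148]);
translate([265, 491, 0]) cube([437, 261, 18]);
translate([265, 491, 337]) cube([437, 261, 18]);
translate([265, 491, 674]) cube([437, 261, 18]);
translate([265, 491, 1011]) cube([437, 261, 18]);


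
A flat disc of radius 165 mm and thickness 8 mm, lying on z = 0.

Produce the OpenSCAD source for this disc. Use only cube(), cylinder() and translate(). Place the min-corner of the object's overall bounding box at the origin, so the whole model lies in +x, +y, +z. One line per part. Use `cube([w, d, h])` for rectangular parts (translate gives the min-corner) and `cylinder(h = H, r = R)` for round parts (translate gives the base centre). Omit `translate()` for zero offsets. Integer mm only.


translate([165, 165, 0]) cylinder(h = 8, r = 165);


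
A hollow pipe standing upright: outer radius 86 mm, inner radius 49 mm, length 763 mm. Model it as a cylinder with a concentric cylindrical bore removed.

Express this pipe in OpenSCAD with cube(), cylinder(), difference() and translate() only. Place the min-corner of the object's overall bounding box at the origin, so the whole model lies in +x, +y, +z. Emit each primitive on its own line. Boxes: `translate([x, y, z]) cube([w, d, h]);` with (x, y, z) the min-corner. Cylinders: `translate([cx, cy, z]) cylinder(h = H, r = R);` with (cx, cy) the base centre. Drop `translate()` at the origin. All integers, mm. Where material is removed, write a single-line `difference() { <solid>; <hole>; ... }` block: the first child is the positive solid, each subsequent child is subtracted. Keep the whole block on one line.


difference() { translate([86, 86, 0]) cylinder(h = 763, r = 86); translate([86, 86, 0]) cylinder(h = 763, r = 49); }


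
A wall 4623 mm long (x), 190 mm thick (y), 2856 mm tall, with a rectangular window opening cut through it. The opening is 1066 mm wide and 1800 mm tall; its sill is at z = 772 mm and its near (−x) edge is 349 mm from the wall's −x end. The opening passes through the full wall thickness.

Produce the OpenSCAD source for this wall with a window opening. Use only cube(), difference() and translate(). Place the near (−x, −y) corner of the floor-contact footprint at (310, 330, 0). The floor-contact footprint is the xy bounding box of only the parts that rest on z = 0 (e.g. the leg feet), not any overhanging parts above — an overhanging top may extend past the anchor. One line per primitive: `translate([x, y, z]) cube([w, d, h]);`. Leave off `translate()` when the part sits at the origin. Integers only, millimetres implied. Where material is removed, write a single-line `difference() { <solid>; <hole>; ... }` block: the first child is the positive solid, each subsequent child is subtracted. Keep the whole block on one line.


difference() { translate([310, 330, 0]) cube([4623, 190, 2856]); translate([659, 330, 772]) cube([1066, 190, 1800]); }


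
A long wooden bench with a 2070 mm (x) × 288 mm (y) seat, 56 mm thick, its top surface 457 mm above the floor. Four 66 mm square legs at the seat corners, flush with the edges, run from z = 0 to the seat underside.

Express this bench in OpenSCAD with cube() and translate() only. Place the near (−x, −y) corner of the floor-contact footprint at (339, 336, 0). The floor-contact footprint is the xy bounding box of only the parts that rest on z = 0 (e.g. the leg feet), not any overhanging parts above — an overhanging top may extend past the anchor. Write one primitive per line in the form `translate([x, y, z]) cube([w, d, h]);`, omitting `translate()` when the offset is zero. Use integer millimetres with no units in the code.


// leg_h = 457 − 56 = 401
translate([339, 336, 401]) cube([2070, 288, 56]);
translate([339, 336, 0]) cube([66, 66, 401]);
translate([339, 558, 0]) cube([66, 66, 401]);
translate([2343, 336, 0]) cube([66, 66, 401]);
translate([2343, 558, 0]) cube([66, 66, 401]);


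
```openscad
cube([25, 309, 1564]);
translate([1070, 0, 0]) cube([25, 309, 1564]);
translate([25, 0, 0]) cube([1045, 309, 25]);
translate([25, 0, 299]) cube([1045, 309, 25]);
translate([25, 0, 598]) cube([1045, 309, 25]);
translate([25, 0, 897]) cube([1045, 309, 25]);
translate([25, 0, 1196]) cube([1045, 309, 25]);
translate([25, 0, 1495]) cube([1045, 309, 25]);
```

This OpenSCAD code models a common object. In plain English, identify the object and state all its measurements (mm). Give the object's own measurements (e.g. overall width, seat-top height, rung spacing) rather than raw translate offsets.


An open bookshelf. Two side panels, each 25 mm thick, 309 mm deep and 1564 mm tall, stand 1095 mm apart (outside-to-outside). Between them sit 6 shelves, each 25 mm thick and 309 mm deep, spanning the full gap between the sides. The bottom shelf rests on the floor (its underside at z = 0) and the clear gap between one shelf's top and the next shelf's underside is 274 mm.


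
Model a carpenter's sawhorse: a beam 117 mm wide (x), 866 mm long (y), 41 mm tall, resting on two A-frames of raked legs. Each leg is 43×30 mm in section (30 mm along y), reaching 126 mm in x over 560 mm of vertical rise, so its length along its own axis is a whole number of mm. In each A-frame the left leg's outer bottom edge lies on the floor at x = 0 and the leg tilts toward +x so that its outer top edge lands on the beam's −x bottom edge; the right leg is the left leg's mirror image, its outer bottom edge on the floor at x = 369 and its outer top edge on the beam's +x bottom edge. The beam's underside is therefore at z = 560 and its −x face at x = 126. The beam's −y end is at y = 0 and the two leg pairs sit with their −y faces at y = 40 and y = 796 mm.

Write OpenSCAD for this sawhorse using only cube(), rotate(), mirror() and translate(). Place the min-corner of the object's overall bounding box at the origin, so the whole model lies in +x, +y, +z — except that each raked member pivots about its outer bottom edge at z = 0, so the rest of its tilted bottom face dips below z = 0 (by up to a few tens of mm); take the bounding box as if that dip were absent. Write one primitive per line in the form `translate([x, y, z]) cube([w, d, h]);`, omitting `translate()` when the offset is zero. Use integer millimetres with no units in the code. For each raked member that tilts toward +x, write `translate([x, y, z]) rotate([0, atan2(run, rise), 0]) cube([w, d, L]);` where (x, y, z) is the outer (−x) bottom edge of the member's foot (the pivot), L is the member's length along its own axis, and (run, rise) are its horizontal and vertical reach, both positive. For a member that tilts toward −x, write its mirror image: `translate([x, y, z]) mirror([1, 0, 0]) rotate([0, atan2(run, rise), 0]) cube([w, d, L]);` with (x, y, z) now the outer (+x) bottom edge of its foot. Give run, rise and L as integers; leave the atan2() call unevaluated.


translate([126, 0, 560]) cube([117, 866, 41]);
translate([0, 40, 0]) rotate([0, atan2(126, 560), 0]) cube([43, 30, 574]);
translate([369, 40, 0]) mirror([1, 0, 0]) rotate([0, atan2(126, 560), 0]) cube([43, 30, 574]);
translate([0, 796, 0]) rotate([0, atan2(126, 560), 0]) cube([43, 30, 574]);
translate([369, 796, 0]) mirror([1, 0, 0]) rotate([0, atan2(126, 560), 0]) cube([43, 30, 574]);


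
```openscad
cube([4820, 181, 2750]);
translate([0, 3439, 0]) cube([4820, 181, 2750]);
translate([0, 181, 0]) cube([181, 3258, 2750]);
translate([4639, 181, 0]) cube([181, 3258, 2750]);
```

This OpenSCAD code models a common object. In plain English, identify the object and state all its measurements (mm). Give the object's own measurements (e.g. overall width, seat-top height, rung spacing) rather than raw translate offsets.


The wall frame of a small rectangular building: four walls, each 2750 mm tall and 181 mm thick, enclosing a footprint 4820 mm (x) by 3620 mm (y) outside-to-outside, with no floor or roof. The front and back walls (the −y and +y sides) span the full width; the two side walls fit between them.


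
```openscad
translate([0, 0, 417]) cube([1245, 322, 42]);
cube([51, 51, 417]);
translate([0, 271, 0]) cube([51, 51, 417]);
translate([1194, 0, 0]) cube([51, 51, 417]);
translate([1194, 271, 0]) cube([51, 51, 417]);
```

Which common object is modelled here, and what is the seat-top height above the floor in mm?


A bench. The seat-top height is 459 mm.

A long slab on four corner posts — a bench. The slab sits at z = 417 with thickness 42, so the top is 417 + 42 = 459 mm.


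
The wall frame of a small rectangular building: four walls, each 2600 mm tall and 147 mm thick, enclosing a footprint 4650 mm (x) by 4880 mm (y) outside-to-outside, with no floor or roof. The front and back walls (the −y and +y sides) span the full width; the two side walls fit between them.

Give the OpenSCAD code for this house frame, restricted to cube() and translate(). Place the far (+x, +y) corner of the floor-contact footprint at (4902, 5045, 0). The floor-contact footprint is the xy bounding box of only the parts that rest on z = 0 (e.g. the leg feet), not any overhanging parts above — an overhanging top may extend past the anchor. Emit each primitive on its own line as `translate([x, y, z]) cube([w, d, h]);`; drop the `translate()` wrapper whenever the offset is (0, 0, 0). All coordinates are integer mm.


translate([252, 165, 0]) cube([4650, 147, 2600]);
translate([252, 4898, 0]) cube([4650, 147, 2600]);
translate([252, 312, 0]) cube([147, 4586, 2600]);
translate([4755, 312, 0]) cube([147, 4586, 2600]);


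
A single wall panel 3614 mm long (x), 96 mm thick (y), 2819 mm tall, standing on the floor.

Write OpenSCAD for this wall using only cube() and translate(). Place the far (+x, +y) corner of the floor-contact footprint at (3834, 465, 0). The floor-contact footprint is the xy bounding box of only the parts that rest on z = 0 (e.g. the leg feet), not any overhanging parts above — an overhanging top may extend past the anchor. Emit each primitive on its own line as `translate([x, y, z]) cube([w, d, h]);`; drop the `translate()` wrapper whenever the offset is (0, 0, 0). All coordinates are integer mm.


translate([220, 369, 0]) cube([3614, 96, 2819]);


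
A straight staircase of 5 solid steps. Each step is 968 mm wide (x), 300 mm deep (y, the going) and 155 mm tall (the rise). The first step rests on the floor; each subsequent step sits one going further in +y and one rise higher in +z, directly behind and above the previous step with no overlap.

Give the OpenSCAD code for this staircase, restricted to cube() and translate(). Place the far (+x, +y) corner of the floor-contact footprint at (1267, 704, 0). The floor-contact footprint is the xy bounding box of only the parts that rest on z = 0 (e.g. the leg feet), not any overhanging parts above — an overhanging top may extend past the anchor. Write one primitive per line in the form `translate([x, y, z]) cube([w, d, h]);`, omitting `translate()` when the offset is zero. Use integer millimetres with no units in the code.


translate([299, 404, 0]) cube([968, 300, 155]);
translate([299, 704, 155]) cube([968, 300, 155]);
translate([299, 1004, 310]) cube([968, 300, 155]);
translate([299, 1304, 465]) cube([968, 300, 155]);
translate([299, 1604, 620]) cube([968, 300, 155]);


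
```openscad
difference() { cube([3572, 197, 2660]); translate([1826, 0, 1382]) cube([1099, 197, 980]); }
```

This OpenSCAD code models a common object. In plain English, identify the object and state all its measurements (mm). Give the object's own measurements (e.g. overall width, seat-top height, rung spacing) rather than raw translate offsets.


A wall 3572 mm long (x), 197 mm thick (y), 2660 mm tall, with a rectangular window opening cut through it. The opening is 1099 mm wide and 980 mm tall; its sill is at z = 1382 mm and its near (−x) edge is 1826 mm from the wall's −x end. The opening passes through the full wall thickness.


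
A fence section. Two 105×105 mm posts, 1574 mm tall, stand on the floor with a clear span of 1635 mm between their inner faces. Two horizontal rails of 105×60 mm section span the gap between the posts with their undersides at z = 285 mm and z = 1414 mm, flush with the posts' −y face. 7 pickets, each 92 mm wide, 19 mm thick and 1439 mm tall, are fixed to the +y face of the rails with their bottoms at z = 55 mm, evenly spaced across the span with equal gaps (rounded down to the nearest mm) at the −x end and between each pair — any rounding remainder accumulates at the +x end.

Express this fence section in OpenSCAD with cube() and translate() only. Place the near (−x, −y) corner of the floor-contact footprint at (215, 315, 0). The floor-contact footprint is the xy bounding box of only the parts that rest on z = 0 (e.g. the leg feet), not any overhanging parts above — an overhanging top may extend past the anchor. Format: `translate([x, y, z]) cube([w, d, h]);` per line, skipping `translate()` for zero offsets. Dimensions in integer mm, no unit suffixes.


translate([215, 315, 0]) cube([105, 105, 1574]);
translate([1955, 315, 0]) cube([105, 105, 1574]);
translate([320, 315, 285]) cube([1635, 105, 60]);
translate([320, 315, 1414]) cube([1635, 105, 60]);
translate([443, 420, 55]) cube([92, 19, 1439]);
translate([658, 420, 55]) cube([92, 19, 1439]);
translate([873, 420, 55]) cube([92, 19, 1439]);
translate([1088, 420, 55]) cube([92, 19, 1439]);
translate([1303, 420, 55]) cube([92, 19, 1439]);
translate([1518, 420, 55]) cube([92, 19, 1439]);
translate([1733, 420, 55]) cube([92, 19, 1439]);


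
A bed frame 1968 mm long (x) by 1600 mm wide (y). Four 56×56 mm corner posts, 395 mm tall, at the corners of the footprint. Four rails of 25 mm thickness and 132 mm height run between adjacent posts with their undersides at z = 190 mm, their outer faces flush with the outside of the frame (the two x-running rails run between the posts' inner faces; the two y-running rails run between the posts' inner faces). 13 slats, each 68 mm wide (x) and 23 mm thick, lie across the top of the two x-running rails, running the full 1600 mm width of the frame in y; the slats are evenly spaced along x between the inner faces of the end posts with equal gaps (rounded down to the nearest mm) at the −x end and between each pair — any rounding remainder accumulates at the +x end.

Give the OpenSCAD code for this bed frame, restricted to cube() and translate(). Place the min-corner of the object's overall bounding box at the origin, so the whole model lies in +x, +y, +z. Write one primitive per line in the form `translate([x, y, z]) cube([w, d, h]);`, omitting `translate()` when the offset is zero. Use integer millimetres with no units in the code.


cube([56, 56, 395]);
translate([0, 1544, 0]) cube([56, 56, 395]);
translate([1912, 0, 0]) cube([56, 56, 395]);
translate([1912, 1544, 0]) cube([56, 56, 395]);
translate([56, 0, 190]) cube([1856, 25, 132]);
translate([56, 1575, 190]) cube([1856, 25, 132]);
translate([0, 56, 190]) cube([25, 1488, 132]);
translate([1943, 56, 190]) cube([25, 1488, 132]);
translate([125, 0, 322]) cube([68, 1600, 23]);
translate([262, 0, 322]) cube([68, 1600, 23]);
translate([399, 0, 322]) cube([68, 1600, 23]);
translate([536, 0, 322]) cube([68, 1600, 23]);
translate([673, 0, 322]) cube([68, 1600, 23]);
translate([810, 0, 322]) cube([68, 1600, 23]);
translate([947, 0, 322]) cube([68, 1600, 23]);
translate([1084, 0, 322]) cube([68, 1600, 23]);
translate([1221, 0, 322]) cube([68, 1600, 23]);
translate([1358, 0, 322]) cube([68, 1600, 23]);
translate([1495, 0, 322]) cube([68, 1600, 23]);
translate([1632, 0, 322]) cube([68, 1600, 23]);
translate([1769, 0, 322]) cube([68, 1600, 23]);


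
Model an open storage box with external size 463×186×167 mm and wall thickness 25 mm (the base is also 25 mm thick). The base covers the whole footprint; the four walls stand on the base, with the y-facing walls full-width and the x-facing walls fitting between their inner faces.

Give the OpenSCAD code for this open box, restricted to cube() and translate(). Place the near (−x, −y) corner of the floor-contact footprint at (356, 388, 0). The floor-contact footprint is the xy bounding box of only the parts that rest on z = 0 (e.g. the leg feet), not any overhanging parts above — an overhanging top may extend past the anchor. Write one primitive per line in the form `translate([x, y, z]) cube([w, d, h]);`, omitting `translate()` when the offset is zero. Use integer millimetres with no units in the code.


translate([356, 388, 0]) cube([463, 186, 25]);
translate([356, 388, 25]) cube([463, 25, 142]);
translate([356, 549, 25]) cube([463, 25, 142]);
translate([356, 413, 25]) cube([25, 136, 142]);
translate([794, 413, 25]) cube([25, 136, 142]);


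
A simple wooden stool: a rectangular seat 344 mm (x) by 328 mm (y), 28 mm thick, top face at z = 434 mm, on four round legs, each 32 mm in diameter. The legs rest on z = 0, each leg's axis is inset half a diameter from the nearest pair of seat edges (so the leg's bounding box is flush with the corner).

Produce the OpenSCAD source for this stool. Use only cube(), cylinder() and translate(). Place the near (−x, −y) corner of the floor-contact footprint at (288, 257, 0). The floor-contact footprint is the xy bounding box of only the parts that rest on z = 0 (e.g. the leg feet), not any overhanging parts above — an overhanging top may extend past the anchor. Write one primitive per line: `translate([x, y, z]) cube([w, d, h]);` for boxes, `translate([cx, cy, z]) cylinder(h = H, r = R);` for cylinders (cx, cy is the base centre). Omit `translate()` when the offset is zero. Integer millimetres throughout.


translate([288, 257, 406]) cube([344, 328, 28]);
translate([304, 273, 0]) cylinder(h = 406, r = 16);
translate([616, 273, 0]) cylinder(h = 406, r = 16);
translate([304, 569, 0]) cylinder(h = 406, r = 16);
translate([616, 569, 0]) cylinder(h = 406, r = 16);


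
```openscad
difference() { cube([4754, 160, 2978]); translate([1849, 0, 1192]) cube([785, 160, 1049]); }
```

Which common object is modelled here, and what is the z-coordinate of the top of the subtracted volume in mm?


A wall with a window opening. The window head height is 2241 mm.

A wall with a rectangular opening subtracted — a window. Sill at z = 1192, opening 1049 mm tall, so the head is at 1192 + 1049 = 2241 mm.


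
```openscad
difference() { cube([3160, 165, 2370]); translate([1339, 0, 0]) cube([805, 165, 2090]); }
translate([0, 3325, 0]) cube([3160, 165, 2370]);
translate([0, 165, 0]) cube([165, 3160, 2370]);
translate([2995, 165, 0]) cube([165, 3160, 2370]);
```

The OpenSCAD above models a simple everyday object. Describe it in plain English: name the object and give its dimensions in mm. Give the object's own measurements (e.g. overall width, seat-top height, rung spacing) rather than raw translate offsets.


A single room: four walls, each 2370 mm tall and 165 mm thick, enclosing an outside footprint 3160×3490 mm (x × y), no floor or roof. The front and back walls (−y and +y sides) run the full x-width; the side walls fit between their inner faces. A door opening 805 mm wide and 2090 mm tall is cut through the front wall from the floor up, its −x edge 1339 mm from the wall's −x end.


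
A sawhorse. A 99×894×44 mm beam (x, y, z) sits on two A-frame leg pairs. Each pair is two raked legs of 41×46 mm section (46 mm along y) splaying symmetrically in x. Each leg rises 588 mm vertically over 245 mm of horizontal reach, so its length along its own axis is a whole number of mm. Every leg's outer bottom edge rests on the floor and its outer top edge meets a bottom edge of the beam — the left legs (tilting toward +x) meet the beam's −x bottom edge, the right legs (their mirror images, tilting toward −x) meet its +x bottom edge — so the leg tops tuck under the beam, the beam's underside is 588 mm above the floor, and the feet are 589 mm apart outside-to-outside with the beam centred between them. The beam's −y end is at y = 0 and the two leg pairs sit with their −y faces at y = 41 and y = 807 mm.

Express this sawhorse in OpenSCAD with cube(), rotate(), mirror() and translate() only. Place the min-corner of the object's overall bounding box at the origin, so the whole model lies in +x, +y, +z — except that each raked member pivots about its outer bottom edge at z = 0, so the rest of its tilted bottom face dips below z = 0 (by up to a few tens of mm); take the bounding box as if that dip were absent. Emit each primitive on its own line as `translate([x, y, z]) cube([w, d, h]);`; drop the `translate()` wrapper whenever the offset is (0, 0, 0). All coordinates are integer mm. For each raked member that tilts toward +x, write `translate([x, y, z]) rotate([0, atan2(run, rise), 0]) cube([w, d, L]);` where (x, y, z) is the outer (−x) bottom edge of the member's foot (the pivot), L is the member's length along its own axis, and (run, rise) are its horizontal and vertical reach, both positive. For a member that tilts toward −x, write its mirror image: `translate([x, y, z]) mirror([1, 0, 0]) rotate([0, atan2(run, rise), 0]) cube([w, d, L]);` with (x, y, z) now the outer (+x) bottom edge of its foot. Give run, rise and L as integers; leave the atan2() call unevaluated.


translate([245, 0, 588]) cube([99, 894, 44]);
translate([0, 41, 0]) rotate([0, atan2(245, 588), 0]) cube([41, 46, 637]);
translate([589, 41, 0]) mirror([1, 0, 0]) rotate([0, atan2(245, 588), 0]) cube([41, 46, 637]);
translate([0, 807, 0]) rotate([0, atan2(245, 588), 0]) cube([41, 46, 637]);
translate([589, 807, 0]) mirror([1, 0, 0]) rotate([0, atan2(245, 588), 0]) cube([41, 46, 637]);


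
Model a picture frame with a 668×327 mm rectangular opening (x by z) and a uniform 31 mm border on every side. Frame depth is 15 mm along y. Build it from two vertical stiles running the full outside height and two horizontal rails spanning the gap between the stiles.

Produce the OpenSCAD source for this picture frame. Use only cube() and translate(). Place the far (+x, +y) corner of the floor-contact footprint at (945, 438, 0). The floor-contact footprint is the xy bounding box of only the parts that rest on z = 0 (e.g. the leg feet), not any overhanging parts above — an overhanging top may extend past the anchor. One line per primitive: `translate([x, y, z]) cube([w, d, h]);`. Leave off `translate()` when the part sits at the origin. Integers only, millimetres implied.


translate([215, 423, 0]) cube([31, 15, 389]);
translate([914, 423, 0]) cube([31, 15, 389]);
translate([246, 423, 0]) cube([668, 15, 31]);
translate([246, 423, 358]) cube([668, 15, 31]);


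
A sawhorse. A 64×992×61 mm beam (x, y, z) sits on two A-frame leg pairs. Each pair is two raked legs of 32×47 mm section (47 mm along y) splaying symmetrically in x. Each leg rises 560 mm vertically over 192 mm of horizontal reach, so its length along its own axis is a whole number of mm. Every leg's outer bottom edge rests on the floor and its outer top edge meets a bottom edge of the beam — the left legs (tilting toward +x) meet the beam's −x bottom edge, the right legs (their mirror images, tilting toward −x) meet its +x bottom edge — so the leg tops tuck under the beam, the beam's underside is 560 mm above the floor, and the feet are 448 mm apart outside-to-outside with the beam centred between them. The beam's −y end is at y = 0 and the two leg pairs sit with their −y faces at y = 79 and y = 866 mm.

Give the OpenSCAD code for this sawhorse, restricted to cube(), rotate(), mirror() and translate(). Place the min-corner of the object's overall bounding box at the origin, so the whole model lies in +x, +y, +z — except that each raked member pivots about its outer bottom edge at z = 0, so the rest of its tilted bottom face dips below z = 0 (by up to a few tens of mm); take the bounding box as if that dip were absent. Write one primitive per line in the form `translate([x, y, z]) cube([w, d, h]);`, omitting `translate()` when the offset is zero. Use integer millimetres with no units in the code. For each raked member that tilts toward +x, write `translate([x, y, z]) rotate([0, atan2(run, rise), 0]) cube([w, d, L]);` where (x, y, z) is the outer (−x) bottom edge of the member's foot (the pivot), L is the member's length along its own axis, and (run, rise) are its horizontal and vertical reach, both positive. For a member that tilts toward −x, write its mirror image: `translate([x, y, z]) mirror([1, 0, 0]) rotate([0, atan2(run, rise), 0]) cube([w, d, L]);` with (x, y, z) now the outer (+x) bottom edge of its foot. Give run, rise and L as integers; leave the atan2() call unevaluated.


// leg length = √(192² + 560²) = 592
// right-leg outer foot x = 2·192 + 64 = 448
// beam min-corner = (192, 0, 560)
translate([192, 0, 560]) cube([64, 992, 61]);
translate([0, 79, 0]) rotate([0, atan2(192, 560), 0]) cube([32, 47, 592]);
translate([448, 79, 0]) mirror([1, 0, 0]) rotate([0, atan2(192, 560), 0]) cube([32, 47, 592]);
translate([0, 866, 0]) rotate([0, atan2(192, 560), 0]) cube([32, 47, 592]);
translate([448, 866, 0]) mirror([1, 0, 0]) rotate([0, atan2(192, 560), 0]) cube([32, 47, 592]);


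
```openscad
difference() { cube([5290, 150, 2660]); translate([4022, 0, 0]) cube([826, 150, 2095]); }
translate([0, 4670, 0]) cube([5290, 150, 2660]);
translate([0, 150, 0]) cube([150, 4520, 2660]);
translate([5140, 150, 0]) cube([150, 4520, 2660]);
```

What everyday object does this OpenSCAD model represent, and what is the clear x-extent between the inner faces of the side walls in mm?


A single room. The interior width is 4990 mm.

Four walls enclosing a rectangle with a door in the front wall — a room. Outside width 5290 minus two 150 mm walls gives 4990 mm.


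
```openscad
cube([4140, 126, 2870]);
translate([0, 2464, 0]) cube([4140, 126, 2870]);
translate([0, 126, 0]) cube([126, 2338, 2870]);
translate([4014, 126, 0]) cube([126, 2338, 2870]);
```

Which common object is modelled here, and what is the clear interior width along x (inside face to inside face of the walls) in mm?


A house (or room) frame. The interior width is 3888 mm.

Four 2870 mm walls enclosing a rectangle with no floor or roof — a room or house frame. Outside width is 4140 mm and wall thickness is 126 mm, so the interior width is 4140 − 2 × 126 = 3888 mm.


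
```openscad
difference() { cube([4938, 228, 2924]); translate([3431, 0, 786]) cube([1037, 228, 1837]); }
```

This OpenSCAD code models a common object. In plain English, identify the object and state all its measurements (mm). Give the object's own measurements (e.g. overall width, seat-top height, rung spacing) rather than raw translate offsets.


A wall 4938 mm long (x), 228 mm thick (y), 2924 mm tall, with a rectangular window opening cut through it. The opening is 1037 mm wide and 1837 mm tall; its sill is at z = 786 mm and its near (−x) edge is 3431 mm from the wall's −x end. The opening passes through the full wall thickness.


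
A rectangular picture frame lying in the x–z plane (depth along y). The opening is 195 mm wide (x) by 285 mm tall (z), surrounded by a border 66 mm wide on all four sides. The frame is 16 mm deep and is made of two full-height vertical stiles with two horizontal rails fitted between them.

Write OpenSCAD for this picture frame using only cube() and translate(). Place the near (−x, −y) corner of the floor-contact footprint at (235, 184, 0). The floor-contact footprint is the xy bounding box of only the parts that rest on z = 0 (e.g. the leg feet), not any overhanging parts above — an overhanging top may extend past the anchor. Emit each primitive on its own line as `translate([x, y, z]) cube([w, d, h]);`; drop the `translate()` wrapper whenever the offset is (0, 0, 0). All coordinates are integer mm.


translate([235, 184, 0]) cube([66, 16, 417]);
translate([496, 184, 0]) cube([66, 16, 417]);
translate([301, 184, 0]) cube([195, 16, 66]);
translate([301, 184, 351]) cube([195, 16, 66]);


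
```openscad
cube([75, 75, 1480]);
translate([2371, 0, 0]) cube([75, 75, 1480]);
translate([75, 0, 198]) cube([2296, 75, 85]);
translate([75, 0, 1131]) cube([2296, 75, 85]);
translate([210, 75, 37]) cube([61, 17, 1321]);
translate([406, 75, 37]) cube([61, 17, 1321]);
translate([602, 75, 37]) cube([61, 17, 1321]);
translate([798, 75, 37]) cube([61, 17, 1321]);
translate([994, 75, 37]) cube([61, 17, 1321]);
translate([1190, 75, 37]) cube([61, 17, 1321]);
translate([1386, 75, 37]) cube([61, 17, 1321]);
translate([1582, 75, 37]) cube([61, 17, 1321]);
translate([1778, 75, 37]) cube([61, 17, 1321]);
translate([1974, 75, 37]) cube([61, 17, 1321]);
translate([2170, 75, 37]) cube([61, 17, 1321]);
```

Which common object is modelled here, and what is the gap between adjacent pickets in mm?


A fence section. The picket gap is 135 mm.

Two posts, two rails, 11 pickets — a fence section. Span 2296 mm holds 11 pickets of 61 mm with 12 equal gaps: ⌊(2296 − 11·61) / 12⌋ = 135 mm.


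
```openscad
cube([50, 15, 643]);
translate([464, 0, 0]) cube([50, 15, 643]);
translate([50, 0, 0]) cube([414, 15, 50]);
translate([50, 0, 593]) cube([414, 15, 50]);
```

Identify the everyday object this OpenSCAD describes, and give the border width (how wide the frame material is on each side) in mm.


A picture frame. The border width is 50 mm.

Four thin pieces enclosing a rectangular opening — a picture frame. The two full-height stiles are 643 mm tall; the top rail sits at z = 593 and is 50 mm tall, so the border above the opening is 643 − 593 = 50 mm, matching the stile x-width.


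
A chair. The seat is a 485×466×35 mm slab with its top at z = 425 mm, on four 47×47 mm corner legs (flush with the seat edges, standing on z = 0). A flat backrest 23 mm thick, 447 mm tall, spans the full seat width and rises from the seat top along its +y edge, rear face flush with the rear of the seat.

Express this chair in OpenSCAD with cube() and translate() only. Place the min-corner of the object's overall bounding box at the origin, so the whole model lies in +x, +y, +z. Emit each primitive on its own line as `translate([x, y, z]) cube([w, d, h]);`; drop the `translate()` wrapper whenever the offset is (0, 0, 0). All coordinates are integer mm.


// leg_h = 425 - 35 = 390
translate([0, 0, 390]) cube([485, 466, 35]);
cube([47, 47, 390]);
translate([438, 0, 0]) cube([47, 47, 390]);
translate([0, 419, 0]) cube([47, 47, 390]);
translate([438, 419, 0]) cube([47, 47, 390]);
translate([0, 443, 425]) cube([485, 23, 447]);


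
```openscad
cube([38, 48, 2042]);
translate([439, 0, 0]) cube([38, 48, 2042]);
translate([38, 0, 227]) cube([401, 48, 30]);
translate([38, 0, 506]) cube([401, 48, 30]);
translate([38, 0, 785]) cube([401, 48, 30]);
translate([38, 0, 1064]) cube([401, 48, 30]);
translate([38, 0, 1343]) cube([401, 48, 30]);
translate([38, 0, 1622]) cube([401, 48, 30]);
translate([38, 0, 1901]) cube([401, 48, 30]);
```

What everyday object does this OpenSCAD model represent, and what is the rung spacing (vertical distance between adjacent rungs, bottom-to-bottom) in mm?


A ladder. The rung spacing is 279 mm.

Two tall 38×48 posts with 7 short bars between them — a ladder. Adjacent rungs sit at z = 227 and z = 506, so the spacing is 506 − 227 = 279 mm.
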